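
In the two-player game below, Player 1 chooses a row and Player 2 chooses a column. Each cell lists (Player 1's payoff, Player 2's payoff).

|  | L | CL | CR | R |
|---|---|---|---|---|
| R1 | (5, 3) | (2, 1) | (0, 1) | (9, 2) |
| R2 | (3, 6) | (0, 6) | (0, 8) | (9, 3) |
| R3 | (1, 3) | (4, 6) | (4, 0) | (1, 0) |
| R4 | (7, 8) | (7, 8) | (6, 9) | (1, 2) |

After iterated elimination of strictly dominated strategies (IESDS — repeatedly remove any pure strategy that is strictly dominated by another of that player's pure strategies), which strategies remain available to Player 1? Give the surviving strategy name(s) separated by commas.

Column R is eliminated: L beats it against every remaining row (R1: 3>2, R2: 6>3, R3: 3>0, R4: 8>2).
Player 1's strategy R1 is strictly dominated by R4 (L: 7>5, CL: 7>2, CR: 6>0) and is removed.
Player 1's strategy R2 is strictly dominated by R4 (L: 7>3, CL: 7>0, CR: 6>0) and is removed.
Row R3 is eliminated: R4 beats it against every remaining column (L: 7>1, CL: 7>4, CR: 6>4).
Column L is eliminated: CR beats it against every remaining row (R4: 9>8).
Column CL is eliminated: CR beats it against every remaining row (R4: 9>8).
Among the remaining strategies, none is strictly dominated by another pure strategy of the same player, so the elimination stops.
Surviving strategies — Player 1: {R4}; Player 2: {CR}.

R4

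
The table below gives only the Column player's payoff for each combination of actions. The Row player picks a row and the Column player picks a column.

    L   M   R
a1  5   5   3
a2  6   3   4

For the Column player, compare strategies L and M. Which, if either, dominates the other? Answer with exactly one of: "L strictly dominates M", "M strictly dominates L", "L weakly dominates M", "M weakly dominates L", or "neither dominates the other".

Compare L to M across each choice by the Row player: a1: 5=5, a2: 6>3.
L is at least as good everywhere and strictly better somewhere (tied only at a1), so L weakly but not strictly dominates M.

L weakly dominates M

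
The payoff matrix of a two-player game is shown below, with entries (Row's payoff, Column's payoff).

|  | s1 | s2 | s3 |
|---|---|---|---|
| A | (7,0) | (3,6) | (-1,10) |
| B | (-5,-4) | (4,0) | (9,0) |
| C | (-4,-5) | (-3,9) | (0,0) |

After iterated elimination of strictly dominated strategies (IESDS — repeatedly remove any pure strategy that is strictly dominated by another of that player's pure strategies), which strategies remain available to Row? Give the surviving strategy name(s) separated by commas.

Column s1 is eliminated: s2 beats it against every remaining row (A: 6>0, B: 0>-4, C: 9>-5).
For Row, B strictly dominates A on the remaining columns (s2: 4>3, s3: 9>-1); eliminate A.
For Row, B strictly dominates C on the remaining columns (s2: 4>-3, s3: 9>0); eliminate C.
Among the remaining strategies, none is strictly dominated by another pure strategy of the same player, so the elimination stops.
Surviving strategies — Row: {B}; Column: {s2, s3}.

B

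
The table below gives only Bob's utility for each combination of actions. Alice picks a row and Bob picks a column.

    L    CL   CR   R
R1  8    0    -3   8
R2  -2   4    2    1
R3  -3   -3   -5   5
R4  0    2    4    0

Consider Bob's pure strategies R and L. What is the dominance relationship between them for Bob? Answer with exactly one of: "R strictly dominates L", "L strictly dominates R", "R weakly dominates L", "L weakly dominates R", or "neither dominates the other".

Compare R to L across each opponent action: R1: 8=8, R2: 1>-2, R3: 5>-3, R4: 0=0.
R is at least as good everywhere and strictly better somewhere (tied only at R1, R4), so R weakly but not strictly dominates L.

R weakly dominates L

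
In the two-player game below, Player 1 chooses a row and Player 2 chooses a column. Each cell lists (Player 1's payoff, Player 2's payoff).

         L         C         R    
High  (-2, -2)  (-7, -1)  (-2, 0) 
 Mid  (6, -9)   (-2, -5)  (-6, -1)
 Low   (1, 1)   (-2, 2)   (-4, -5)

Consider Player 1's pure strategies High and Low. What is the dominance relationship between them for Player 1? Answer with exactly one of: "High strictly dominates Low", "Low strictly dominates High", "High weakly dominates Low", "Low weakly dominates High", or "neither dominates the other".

neither dominates the other

High's payoffs vs Low's, by Player 2's action — L: -2<1, C: -7<-2, R: -2>-4.
High does better at R but worse at L, C; neither strategy dominates the other.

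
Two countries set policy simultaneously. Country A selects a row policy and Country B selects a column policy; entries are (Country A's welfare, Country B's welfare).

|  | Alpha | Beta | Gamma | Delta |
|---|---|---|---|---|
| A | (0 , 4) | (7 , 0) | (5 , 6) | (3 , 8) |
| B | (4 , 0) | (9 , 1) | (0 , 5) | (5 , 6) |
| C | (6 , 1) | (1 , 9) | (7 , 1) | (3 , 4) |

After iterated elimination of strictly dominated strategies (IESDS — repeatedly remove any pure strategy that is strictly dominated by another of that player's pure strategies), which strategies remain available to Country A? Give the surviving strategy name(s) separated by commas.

Column Alpha is eliminated: Delta beats it against every remaining row (A: 8>4, B: 6>0, C: 4>1).
Column Gamma is eliminated: Delta beats it against every remaining row (A: 8>6, B: 6>5, C: 4>1).
Row A is eliminated: B beats it against every remaining column (Beta: 9>7, Delta: 5>3).
Country A's strategy C is strictly dominated by B (Beta: 9>1, Delta: 5>3) and is removed.
Country B's strategy Beta is strictly dominated by Delta (B: 6>1) and is removed.
Among the remaining strategies, none is strictly dominated by another pure strategy of the same player, so the elimination stops.
Surviving strategies — Country A: {B}; Country B: {Delta}.

B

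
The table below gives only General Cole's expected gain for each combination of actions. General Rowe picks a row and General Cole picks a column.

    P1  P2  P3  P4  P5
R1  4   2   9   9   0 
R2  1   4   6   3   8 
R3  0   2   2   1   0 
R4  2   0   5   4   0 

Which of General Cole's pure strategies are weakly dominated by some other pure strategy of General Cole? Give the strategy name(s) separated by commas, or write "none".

P1: dominated, since P3 does at least as well everywhere (R1: 9>4, R2: 6>1, R3: 2>0, R4: 5>2).
P2 is weakly dominated by P3 (R1: 9>2, R2: 6>4, R3: 2=2, R4: 5>0).
Nothing dominates P3: P1 at R1 (9>4); P2 at R1 (9>2); P4 at R2 (6>3); P5 at R1 (9>0).
P3 weakly dominates P4 — R1: 9=9, R2: 6>3, R3: 2>1, R4: 5>4.
Nothing dominates P5: P1 at R2 (8>1); P2 at R2 (8>4); P3 at R2 (8>6); P4 at R2 (8>3).

P1, P2, P4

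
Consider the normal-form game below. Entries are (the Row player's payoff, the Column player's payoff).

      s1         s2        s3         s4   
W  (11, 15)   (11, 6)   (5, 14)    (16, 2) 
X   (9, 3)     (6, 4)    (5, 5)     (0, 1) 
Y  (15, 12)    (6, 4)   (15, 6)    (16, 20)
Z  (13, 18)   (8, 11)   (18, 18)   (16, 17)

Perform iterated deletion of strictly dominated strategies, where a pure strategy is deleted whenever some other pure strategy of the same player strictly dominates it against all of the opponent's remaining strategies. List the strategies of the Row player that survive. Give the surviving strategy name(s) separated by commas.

W, Y, Z

The Row player's strategy X is strictly dominated by Z (s1: 13>9, s2: 8>6, s3: 18>5, s4: 16>0) and is removed.
Column s2 is eliminated: s1 beats it against every remaining row (W: 15>6, Y: 12>4, Z: 18>11).
Among the remaining strategies, none is strictly dominated by another pure strategy of the same player, so the elimination stops.
Surviving strategies — the Row player: {W, Y, Z}; the Column player: {s1, s3, s4}.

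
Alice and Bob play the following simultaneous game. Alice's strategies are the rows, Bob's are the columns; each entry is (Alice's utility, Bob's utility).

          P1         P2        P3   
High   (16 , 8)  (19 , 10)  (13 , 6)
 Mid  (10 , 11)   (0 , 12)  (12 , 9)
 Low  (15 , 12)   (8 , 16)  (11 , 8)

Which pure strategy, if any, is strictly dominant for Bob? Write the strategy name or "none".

P2 vs P1: High: 10>8, Mid: 12>11, Low: 16>12.
P2 vs P3: High: 10>6, Mid: 12>9, Low: 16>8.
P2 strictly beats every other strategy against every opponent action, so it is strictly dominant.

P2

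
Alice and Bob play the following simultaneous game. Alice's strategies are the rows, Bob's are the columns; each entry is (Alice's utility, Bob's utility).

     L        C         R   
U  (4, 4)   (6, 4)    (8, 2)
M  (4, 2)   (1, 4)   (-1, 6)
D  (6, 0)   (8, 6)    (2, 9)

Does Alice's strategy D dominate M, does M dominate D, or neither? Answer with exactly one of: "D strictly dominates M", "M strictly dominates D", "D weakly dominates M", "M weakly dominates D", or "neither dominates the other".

D's payoffs vs M's, by Bob's action — L: 6>4, C: 8>1, R: 2>-1.
Every comparison favours D, so D strictly dominates M.

D strictly dominates M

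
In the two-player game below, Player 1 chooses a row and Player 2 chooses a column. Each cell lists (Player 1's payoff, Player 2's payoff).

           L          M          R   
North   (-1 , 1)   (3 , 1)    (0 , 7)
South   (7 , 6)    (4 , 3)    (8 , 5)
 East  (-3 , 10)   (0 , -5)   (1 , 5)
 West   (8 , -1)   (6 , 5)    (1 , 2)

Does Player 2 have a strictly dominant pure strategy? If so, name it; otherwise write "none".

L fails to dominate M at North (1=1).
M fails to dominate L at North (1=1).
R fails to dominate L at South (5<6).
No single strategy dominates all the others.

none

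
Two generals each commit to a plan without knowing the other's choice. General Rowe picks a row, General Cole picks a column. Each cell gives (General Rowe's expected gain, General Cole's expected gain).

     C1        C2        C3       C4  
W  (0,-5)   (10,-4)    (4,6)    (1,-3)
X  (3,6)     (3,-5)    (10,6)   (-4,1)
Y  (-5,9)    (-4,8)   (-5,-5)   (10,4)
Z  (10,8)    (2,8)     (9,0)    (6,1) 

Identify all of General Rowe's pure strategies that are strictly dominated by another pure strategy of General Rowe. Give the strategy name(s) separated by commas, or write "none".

none

W: no other strategy beats it everywhere (X at C2 (10>3); Y at C1 (0>-5); Z at C2 (10>2)).
X: no other strategy beats it everywhere (W at C1 (3>0); Y at C1 (3>-5); Z at C2 (3>2)).
Y: no other strategy beats it everywhere (W at C4 (10>1); X at C4 (10>-4); Z at C4 (10>6)).
Nothing dominates Z: W at C1 (10>0); X at C1 (10>3); Y at C1 (10>-5).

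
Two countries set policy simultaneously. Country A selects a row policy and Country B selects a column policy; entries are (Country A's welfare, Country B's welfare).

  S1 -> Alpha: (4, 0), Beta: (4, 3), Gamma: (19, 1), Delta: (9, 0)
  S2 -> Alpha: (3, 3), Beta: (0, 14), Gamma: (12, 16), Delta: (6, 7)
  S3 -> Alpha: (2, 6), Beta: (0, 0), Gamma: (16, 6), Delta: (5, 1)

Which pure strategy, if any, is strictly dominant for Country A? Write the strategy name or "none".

S1 vs S2: Alpha: 4>3, Beta: 4>0, Gamma: 19>12, Delta: 9>6.
S1 vs S3: Alpha: 4>2, Beta: 4>0, Gamma: 19>16, Delta: 9>5.
S1 strictly beats every other strategy against every opponent action, so it is strictly dominant.

S1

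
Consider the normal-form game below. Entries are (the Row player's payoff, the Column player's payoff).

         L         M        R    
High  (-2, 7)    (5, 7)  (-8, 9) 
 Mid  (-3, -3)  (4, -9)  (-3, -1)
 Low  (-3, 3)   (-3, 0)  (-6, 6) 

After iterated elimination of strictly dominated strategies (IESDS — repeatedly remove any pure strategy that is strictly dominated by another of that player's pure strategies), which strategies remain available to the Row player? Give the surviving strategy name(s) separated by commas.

The Column player's strategy L is strictly dominated by R (High: 9>7, Mid: -1>-3, Low: 6>3) and is removed.
The Row player's strategy Low is strictly dominated by Mid (M: 4>-3, R: -3>-6) and is removed.
The Column player's strategy M is strictly dominated by R (High: 9>7, Mid: -1>-9) and is removed.
The Row player's strategy High is strictly dominated by Mid (R: -3>-8) and is removed.
Among the remaining strategies, none is strictly dominated by another pure strategy of the same player, so the elimination stops.
Surviving strategies — the Row player: {Mid}; the Column player: {R}.

Mid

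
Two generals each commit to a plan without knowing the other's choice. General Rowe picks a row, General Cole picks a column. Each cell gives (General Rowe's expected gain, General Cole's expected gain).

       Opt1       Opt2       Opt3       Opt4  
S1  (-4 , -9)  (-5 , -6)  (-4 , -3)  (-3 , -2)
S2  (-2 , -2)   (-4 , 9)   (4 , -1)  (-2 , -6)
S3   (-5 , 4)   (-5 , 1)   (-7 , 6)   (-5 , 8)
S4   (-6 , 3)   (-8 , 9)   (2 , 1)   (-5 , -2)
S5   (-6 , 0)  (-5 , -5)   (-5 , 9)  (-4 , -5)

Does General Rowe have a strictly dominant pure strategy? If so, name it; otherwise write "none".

S2

S2 vs S1: Opt1: -2>-4, Opt2: -4>-5, Opt3: 4>-4, Opt4: -2>-3.
S2 vs S3: Opt1: -2>-5, Opt2: -4>-5, Opt3: 4>-7, Opt4: -2>-5.
S2 vs S4: Opt1: -2>-6, Opt2: -4>-8, Opt3: 4>2, Opt4: -2>-5.
S2 vs S5: Opt1: -2>-6, Opt2: -4>-5, Opt3: 4>-5, Opt4: -2>-4.
S2 strictly beats every other strategy against every opponent action, so it is strictly dominant.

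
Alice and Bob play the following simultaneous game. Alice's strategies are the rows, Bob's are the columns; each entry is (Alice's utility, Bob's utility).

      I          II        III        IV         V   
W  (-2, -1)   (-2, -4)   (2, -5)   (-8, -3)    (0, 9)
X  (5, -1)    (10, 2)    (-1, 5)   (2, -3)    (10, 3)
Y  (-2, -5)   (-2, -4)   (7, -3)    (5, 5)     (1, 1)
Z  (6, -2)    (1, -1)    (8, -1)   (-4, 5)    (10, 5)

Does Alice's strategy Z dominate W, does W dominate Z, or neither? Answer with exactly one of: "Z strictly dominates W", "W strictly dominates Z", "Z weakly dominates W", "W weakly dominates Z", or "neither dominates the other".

Compare Z to W across each choice by Bob: I: 6>-2, II: 1>-2, III: 8>2, IV: -4>-8, V: 10>0.
Every comparison favours Z, so Z strictly dominates W.

Z strictly dominates W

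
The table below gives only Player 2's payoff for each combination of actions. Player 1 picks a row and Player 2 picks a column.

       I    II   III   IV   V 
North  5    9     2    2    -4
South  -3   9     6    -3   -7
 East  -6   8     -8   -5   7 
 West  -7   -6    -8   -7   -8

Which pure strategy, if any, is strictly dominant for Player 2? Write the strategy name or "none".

II vs I: North: 9>5, South: 9>-3, East: 8>-6, West: -6>-7.
II vs III: North: 9>2, South: 9>6, East: 8>-8, West: -6>-8.
II vs IV: North: 9>2, South: 9>-3, East: 8>-5, West: -6>-7.
II vs V: North: 9>-4, South: 9>-7, East: 8>7, West: -6>-8.
II strictly beats every other strategy against every opponent action, so it is strictly dominant.

II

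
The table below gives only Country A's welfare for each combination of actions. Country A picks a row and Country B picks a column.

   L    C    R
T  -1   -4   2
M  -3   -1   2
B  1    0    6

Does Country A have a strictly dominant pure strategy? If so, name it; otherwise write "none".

B

B vs T: L: 1>-1, C: 0>-4, R: 6>2.
B vs M: L: 1>-3, C: 0>-1, R: 6>2.
B strictly beats every other strategy against every opponent action, so it is strictly dominant.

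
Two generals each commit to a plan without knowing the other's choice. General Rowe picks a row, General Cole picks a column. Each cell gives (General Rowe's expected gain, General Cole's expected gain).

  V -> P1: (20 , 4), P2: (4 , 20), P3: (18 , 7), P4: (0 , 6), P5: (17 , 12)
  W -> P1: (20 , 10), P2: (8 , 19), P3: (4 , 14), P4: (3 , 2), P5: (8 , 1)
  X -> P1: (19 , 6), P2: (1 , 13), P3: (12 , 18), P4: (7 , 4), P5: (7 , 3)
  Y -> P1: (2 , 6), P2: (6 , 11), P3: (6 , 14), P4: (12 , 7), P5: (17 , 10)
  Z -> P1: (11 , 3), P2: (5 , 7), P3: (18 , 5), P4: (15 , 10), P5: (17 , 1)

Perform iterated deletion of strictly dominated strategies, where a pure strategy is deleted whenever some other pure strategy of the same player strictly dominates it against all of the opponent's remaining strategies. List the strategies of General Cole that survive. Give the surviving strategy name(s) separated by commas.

For General Cole, P2 strictly dominates P1 on the remaining rows (V: 20>4, W: 19>10, X: 13>6, Y: 11>6, Z: 7>3); eliminate P1.
General Rowe's strategy X is strictly dominated by Z (P2: 5>1, P3: 18>12, P4: 15>7, P5: 17>7) and is removed.
For General Cole, P2 strictly dominates P5 on the remaining rows (V: 20>12, W: 19>1, Y: 11>10, Z: 7>1); eliminate P5.
Among the remaining strategies, none is strictly dominated by another pure strategy of the same player, so the elimination stops.
Surviving strategies — General Rowe: {V, W, Y, Z}; General Cole: {P2, P3, P4}.

P2, P3, P4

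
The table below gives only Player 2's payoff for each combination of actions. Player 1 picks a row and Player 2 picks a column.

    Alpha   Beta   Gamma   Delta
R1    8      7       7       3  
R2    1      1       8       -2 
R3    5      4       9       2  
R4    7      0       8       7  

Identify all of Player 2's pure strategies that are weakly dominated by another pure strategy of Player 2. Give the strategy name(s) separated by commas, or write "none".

Alpha is not dominated — it holds its own against Beta at R1 (8>7); Gamma at R1 (8>7); Delta at R1 (8>3).
Beta is weakly dominated by Alpha (R1: 8>7, R2: 1=1, R3: 5>4, R4: 7>0).
Gamma is not dominated — it holds its own against Alpha at R2 (8>1); Beta at R2 (8>1); Delta at R1 (7>3).
Delta: dominated, since Alpha does at least as well everywhere (R1: 8>3, R2: 1>-2, R3: 5>2, R4: 7=7).

Beta, Delta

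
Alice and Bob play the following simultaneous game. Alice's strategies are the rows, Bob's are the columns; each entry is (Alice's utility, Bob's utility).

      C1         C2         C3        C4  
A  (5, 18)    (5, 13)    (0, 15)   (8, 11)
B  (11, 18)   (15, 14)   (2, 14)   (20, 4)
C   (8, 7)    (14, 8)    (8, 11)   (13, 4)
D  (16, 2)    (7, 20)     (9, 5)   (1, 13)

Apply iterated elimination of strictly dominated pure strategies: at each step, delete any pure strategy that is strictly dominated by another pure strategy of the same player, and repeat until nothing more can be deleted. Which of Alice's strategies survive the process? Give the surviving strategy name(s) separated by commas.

Alice's strategy A is strictly dominated by B (C1: 11>5, C2: 15>5, C3: 2>0, C4: 20>8) and is removed.
Column C4 is eliminated: C2 beats it against every remaining row (B: 14>4, C: 8>4, D: 20>13).
Among the remaining strategies, none is strictly dominated by another pure strategy of the same player, so the elimination stops.
Surviving strategies — Alice: {B, C, D}; Bob: {C1, C2, C3}.

B, C, D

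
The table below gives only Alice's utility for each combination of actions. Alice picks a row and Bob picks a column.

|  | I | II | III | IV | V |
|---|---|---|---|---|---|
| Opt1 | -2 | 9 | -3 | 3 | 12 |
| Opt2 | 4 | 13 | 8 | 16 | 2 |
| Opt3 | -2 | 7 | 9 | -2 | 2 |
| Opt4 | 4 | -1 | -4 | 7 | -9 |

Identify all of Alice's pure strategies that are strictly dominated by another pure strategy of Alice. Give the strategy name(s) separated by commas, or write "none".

none

Opt1: no other strategy beats it everywhere (Opt2 at V (12>2); Opt3 at I (-2=-2); Opt4 at II (9>-1)).
Nothing dominates Opt2: Opt1 at I (4>-2); Opt3 at I (4>-2); Opt4 at I (4=4).
Opt3: no other strategy beats it everywhere (Opt1 at I (-2=-2); Opt2 at III (9>8); Opt4 at II (7>-1)).
Opt4: no other strategy beats it everywhere (Opt1 at I (4>-2); Opt2 at I (4=4); Opt3 at I (4>-2)).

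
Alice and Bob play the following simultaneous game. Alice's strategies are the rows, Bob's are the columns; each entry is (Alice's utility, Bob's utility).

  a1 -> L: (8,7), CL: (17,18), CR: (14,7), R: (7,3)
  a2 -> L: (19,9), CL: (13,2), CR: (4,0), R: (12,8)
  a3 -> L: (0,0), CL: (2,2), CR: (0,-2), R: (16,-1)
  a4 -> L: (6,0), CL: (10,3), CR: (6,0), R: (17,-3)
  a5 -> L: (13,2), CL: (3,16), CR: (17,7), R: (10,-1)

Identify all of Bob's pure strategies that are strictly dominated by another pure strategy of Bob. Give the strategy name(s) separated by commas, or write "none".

Nothing dominates L: CL at a2 (9>2); CR at a1 (7=7); R at a1 (7>3).
Nothing dominates CL: L at a1 (18>7); CR at a1 (18>7); R at a1 (18>3).
CL strictly dominates CR — a1: 18>7, a2: 2>0, a3: 2>-2, a4: 3>0, a5: 16>7.
L strictly dominates R — a1: 7>3, a2: 9>8, a3: 0>-1, a4: 0>-3, a5: 2>-1.

CR, R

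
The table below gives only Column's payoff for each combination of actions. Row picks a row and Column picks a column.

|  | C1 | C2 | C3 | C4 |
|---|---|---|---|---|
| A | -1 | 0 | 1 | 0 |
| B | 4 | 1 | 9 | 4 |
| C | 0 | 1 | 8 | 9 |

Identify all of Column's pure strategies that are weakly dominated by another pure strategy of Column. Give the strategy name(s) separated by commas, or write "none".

C3 weakly dominates C1 — A: 1>-1, B: 9>4, C: 8>0.
C3 weakly dominates C2 — A: 1>0, B: 9>1, C: 8>1.
C3 is not dominated — it holds its own against C1 at A (1>-1); C2 at A (1>0); C4 at A (1>0).
C4 is not dominated — it holds its own against C1 at A (0>-1); C2 at B (4>1); C3 at C (9>8).

C1, C2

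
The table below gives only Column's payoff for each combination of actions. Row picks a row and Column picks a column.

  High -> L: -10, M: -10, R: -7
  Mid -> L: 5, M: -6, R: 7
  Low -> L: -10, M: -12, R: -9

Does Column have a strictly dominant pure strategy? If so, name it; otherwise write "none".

R vs L: High: -7>-10, Mid: 7>5, Low: -9>-10.
R vs M: High: -7>-10, Mid: 7>-6, Low: -9>-12.
R strictly beats every other strategy against every opponent action, so it is strictly dominant.

R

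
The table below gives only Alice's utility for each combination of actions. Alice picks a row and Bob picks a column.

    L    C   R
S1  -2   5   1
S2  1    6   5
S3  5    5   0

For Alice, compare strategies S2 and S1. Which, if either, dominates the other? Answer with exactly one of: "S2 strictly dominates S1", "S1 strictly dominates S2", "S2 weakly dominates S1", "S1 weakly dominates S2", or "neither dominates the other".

Compare S2 to S1 across each opponent action: L: 1>-2, C: 6>5, R: 5>1.
S2 gives a strictly higher payoff against each opponent action, so S2 strictly dominates S1.

S2 strictly dominates S1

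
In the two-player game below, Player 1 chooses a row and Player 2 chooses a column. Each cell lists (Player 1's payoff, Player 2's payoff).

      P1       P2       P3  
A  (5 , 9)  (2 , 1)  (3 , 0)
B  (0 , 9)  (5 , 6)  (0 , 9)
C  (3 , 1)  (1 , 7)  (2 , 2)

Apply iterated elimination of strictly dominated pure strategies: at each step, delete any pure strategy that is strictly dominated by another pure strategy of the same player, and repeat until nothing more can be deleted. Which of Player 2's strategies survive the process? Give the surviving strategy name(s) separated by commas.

P1

Row C is eliminated: A beats it against every remaining column (P1: 5>3, P2: 2>1, P3: 3>2).
For Player 2, P1 strictly dominates P2 on the remaining rows (A: 9>1, B: 9>6); eliminate P2.
Player 1's strategy B is strictly dominated by A (P1: 5>0, P3: 3>0) and is removed.
For Player 2, P1 strictly dominates P3 on the remaining rows (A: 9>0); eliminate P3.
Among the remaining strategies, none is strictly dominated by another pure strategy of the same player, so the elimination stops.
Surviving strategies — Player 1: {A}; Player 2: {P1}.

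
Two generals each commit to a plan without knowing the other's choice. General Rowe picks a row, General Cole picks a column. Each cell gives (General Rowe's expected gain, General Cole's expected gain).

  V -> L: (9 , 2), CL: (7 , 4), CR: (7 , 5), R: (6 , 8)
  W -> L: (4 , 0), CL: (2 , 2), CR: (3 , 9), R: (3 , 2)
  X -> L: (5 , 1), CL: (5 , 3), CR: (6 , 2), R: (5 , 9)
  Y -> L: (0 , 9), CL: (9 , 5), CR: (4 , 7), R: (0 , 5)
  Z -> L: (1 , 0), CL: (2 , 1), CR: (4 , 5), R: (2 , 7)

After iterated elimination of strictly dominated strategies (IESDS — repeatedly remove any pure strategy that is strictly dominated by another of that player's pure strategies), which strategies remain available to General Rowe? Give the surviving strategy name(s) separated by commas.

V

Row W is eliminated: V beats it against every remaining column (L: 9>4, CL: 7>2, CR: 7>3, R: 6>3).
General Rowe's strategy X is strictly dominated by V (L: 9>5, CL: 7>5, CR: 7>6, R: 6>5) and is removed.
Row Z is eliminated: V beats it against every remaining column (L: 9>1, CL: 7>2, CR: 7>4, R: 6>2).
General Cole's strategy CL is strictly dominated by CR (V: 5>4, Y: 7>5) and is removed.
For General Rowe, V strictly dominates Y on the remaining columns (L: 9>0, CR: 7>4, R: 6>0); eliminate Y.
For General Cole, CR strictly dominates L on the remaining rows (V: 5>2); eliminate L.
Column CR is eliminated: R beats it against every remaining row (V: 8>5).
Among the remaining strategies, none is strictly dominated by another pure strategy of the same player, so the elimination stops.
Surviving strategies — General Rowe: {V}; General Cole: {R}.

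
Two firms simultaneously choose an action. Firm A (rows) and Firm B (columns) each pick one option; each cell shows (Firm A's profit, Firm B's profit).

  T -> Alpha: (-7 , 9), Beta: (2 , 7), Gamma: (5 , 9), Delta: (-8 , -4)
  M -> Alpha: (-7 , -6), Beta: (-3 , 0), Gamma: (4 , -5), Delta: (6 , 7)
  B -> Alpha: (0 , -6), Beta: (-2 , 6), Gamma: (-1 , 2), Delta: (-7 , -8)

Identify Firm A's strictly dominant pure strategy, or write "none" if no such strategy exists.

T fails to dominate M at Alpha (-7=-7).
M fails to dominate T at Alpha (-7=-7).
B fails to dominate T at Beta (-2<2).
No single strategy dominates all the others.

none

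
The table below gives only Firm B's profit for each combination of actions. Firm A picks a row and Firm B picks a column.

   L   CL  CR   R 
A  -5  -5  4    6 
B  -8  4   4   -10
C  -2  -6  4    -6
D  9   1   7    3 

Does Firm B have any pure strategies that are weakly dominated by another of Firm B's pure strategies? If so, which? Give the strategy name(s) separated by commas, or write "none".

L: no other strategy beats it everywhere (CL at C (-2>-6); CR at D (9>7); R at B (-8>-10)).
CL: dominated, since CR does at least as well everywhere (A: 4>-5, B: 4=4, C: 4>-6, D: 7>1).
CR is not dominated — it holds its own against L at A (4>-5); CL at A (4>-5); R at B (4>-10).
Nothing dominates R: L at A (6>-5); CL at A (6>-5); CR at A (6>4).

CL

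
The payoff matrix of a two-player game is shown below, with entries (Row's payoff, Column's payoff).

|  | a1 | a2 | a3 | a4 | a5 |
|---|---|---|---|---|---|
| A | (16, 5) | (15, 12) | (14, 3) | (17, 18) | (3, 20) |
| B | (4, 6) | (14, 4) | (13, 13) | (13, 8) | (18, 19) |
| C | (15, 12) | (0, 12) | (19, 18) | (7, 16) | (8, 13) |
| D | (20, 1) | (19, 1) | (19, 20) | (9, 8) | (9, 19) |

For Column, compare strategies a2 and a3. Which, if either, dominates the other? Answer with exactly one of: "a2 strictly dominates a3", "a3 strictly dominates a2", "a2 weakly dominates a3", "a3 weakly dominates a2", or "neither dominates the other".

a2's payoffs vs a3's, by Row's action — A: 12>3, B: 4<13, C: 12<18, D: 1<20.
a2 does better at A but worse at B, C, D; neither strategy dominates the other.

neither dominates the other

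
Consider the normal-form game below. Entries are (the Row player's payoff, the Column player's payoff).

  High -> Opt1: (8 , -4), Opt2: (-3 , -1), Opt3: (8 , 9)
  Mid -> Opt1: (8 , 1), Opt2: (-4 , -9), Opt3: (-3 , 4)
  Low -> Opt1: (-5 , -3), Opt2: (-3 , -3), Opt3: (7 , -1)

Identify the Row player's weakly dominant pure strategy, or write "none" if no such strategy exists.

High

High vs Mid: Opt1: 8=8, Opt2: -3>-4, Opt3: 8>-3.
High vs Low: Opt1: 8>-5, Opt2: -3=-3, Opt3: 8>7.
High is at least as good as every other strategy against every opponent action, so it is weakly dominant.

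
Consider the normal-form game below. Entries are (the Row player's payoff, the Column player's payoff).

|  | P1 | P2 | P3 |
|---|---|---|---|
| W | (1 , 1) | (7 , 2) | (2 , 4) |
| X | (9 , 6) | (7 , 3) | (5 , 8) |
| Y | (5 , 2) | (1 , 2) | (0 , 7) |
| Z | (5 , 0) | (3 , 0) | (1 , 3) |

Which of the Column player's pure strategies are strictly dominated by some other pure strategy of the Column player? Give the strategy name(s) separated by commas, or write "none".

P1, P2

P3 strictly dominates P1 — W: 4>1, X: 8>6, Y: 7>2, Z: 3>0.
P2 is strictly dominated by P3 (W: 4>2, X: 8>3, Y: 7>2, Z: 3>0).
P3 is not dominated — it holds its own against P1 at W (4>1); P2 at W (4>2).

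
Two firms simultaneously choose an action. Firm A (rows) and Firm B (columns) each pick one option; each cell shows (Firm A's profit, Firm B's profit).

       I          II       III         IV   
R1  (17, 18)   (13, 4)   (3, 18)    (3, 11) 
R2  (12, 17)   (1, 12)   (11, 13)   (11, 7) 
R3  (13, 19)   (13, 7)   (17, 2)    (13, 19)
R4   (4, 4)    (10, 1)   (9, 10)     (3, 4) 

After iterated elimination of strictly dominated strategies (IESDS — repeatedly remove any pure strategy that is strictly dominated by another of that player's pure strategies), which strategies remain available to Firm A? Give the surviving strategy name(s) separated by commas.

R1, R3

For Firm A, R3 strictly dominates R2 on the remaining columns (I: 13>12, II: 13>1, III: 17>11, IV: 13>11); eliminate R2.
Row R4 is eliminated: R3 beats it against every remaining column (I: 13>4, II: 13>10, III: 17>9, IV: 13>3).
Column II is eliminated: I beats it against every remaining row (R1: 18>4, R3: 19>7).
Among the remaining strategies, none is strictly dominated by another pure strategy of the same player, so the elimination stops.
Surviving strategies — Firm A: {R1, R3}; Firm B: {I, III, IV}.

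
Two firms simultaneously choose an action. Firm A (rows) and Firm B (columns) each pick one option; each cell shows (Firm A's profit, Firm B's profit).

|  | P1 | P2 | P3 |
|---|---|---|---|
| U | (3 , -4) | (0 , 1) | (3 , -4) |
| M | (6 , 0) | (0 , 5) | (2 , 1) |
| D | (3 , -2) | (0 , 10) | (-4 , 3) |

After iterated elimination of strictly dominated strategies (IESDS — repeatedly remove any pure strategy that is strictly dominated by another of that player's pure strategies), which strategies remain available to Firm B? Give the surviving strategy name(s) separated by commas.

Column P1 is eliminated: P2 beats it against every remaining row (U: 1>-4, M: 5>0, D: 10>-2).
Column P3 is eliminated: P2 beats it against every remaining row (U: 1>-4, M: 5>1, D: 10>3).
Among the remaining strategies, none is strictly dominated by another pure strategy of the same player, so the elimination stops.
Surviving strategies — Firm A: {U, M, D}; Firm B: {P2}.

P2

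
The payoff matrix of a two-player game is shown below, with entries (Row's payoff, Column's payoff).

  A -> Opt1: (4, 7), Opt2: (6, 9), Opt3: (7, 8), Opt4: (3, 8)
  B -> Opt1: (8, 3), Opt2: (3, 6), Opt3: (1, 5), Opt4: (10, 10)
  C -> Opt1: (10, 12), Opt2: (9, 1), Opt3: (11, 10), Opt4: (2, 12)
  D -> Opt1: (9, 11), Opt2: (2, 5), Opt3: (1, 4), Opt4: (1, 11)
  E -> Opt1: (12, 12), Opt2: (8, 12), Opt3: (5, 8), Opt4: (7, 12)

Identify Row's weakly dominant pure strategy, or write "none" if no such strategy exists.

none

A fails to dominate B at Opt1 (4<8).
B fails to dominate A at Opt2 (3<6).
C fails to dominate A at Opt4 (2<3).
D fails to dominate A at Opt2 (2<6).
E fails to dominate A at Opt3 (5<7).
No single strategy dominates all the others.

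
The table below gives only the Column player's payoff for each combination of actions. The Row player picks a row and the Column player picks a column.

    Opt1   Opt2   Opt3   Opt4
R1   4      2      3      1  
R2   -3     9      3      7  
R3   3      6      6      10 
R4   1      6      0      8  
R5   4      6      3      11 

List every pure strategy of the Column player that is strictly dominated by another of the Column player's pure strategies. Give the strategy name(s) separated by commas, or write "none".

none

Opt1: no other strategy beats it everywhere (Opt2 at R1 (4>2); Opt3 at R1 (4>3); Opt4 at R1 (4>1)).
Opt2: no other strategy beats it everywhere (Opt1 at R2 (9>-3); Opt3 at R2 (9>3); Opt4 at R1 (2>1)).
Opt3 is not dominated — it holds its own against Opt1 at R2 (3>-3); Opt2 at R1 (3>2); Opt4 at R1 (3>1).
Opt4 is not dominated — it holds its own against Opt1 at R2 (7>-3); Opt2 at R3 (10>6); Opt3 at R2 (7>3).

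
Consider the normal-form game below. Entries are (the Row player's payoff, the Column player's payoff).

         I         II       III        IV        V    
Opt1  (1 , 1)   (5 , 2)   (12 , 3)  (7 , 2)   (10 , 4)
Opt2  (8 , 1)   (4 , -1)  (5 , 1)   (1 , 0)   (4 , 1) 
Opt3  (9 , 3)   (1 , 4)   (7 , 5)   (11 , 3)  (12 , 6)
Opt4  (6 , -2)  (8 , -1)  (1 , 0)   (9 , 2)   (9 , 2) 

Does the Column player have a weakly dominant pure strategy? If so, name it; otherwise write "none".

V vs I: Opt1: 4>1, Opt2: 1=1, Opt3: 6>3, Opt4: 2>-2.
V vs II: Opt1: 4>2, Opt2: 1>-1, Opt3: 6>4, Opt4: 2>-1.
V vs III: Opt1: 4>3, Opt2: 1=1, Opt3: 6>5, Opt4: 2>0.
V vs IV: Opt1: 4>2, Opt2: 1>0, Opt3: 6>3, Opt4: 2=2.
V is at least as good as every other strategy against every opponent action, so it is weakly dominant.

V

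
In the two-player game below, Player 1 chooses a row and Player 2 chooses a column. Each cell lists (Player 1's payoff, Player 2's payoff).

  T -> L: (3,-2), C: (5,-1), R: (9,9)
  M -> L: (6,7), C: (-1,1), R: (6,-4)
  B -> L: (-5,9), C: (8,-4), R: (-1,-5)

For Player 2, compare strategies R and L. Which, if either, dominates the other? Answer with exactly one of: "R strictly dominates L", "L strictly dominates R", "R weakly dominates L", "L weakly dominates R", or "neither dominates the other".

neither dominates the other

Compare R to L across every action of Player 1: T: 9>-2, M: -4<7, B: -5<9.
R does better at T but worse at M, B; neither strategy dominates the other.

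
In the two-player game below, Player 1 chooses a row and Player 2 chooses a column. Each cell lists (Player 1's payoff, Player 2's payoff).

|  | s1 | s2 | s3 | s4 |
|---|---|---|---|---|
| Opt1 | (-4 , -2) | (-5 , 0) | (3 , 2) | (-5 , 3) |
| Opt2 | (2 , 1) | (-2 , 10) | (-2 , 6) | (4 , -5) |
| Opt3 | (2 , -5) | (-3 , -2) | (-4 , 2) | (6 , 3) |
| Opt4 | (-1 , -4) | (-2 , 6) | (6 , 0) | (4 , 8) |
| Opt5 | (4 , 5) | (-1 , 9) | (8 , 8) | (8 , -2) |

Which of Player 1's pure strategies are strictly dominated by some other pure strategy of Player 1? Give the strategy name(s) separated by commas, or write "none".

Opt1, Opt2, Opt3, Opt4

Opt4 strictly dominates Opt1 — s1: -1>-4, s2: -2>-5, s3: 6>3, s4: 4>-5.
Opt2: dominated, since Opt5 does at least as well everywhere (s1: 4>2, s2: -1>-2, s3: 8>-2, s4: 8>4).
Opt5 strictly dominates Opt3 — s1: 4>2, s2: -1>-3, s3: 8>-4, s4: 8>6.
Opt4 is strictly dominated by Opt5 (s1: 4>-1, s2: -1>-2, s3: 8>6, s4: 8>4).
Opt5: no other strategy beats it everywhere (Opt1 at s1 (4>-4); Opt2 at s1 (4>2); Opt3 at s1 (4>2); Opt4 at s1 (4>-1)).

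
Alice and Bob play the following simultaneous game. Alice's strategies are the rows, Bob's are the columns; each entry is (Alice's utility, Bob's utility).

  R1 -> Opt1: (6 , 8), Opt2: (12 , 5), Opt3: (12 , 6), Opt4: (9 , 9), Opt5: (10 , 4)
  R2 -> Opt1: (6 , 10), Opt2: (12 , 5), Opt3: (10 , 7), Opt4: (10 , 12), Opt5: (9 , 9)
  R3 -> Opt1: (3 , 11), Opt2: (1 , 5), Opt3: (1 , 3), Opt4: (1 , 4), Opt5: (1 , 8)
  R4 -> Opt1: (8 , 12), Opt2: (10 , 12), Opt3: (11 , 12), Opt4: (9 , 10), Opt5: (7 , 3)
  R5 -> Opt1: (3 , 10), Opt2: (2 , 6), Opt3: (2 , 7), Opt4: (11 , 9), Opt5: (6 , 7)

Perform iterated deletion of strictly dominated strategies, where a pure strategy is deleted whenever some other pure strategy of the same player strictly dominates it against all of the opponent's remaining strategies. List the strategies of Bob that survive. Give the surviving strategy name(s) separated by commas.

For Alice, R1 strictly dominates R3 on the remaining columns (Opt1: 6>3, Opt2: 12>1, Opt3: 12>1, Opt4: 9>1, Opt5: 10>1); eliminate R3.
For Bob, Opt1 strictly dominates Opt5 on the remaining rows (R1: 8>4, R2: 10>9, R4: 12>3, R5: 10>7); eliminate Opt5.
Among the remaining strategies, none is strictly dominated by another pure strategy of the same player, so the elimination stops.
Surviving strategies — Alice: {R1, R2, R4, R5}; Bob: {Opt1, Opt2, Opt3, Opt4}.

Opt1, Opt2, Opt3, Opt4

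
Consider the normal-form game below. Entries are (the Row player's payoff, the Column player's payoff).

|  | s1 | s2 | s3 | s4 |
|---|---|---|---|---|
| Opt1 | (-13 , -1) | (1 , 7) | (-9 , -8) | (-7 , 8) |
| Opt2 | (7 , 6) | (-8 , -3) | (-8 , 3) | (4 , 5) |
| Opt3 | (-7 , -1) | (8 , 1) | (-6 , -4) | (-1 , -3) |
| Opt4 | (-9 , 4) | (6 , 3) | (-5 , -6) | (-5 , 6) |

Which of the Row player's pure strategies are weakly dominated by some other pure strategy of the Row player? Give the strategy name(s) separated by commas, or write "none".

Opt1

Opt3 weakly dominates Opt1 — s1: -7>-13, s2: 8>1, s3: -6>-9, s4: -1>-7.
Opt2 is not dominated — it holds its own against Opt1 at s1 (7>-13); Opt3 at s1 (7>-7); Opt4 at s1 (7>-9).
Opt3 is not dominated — it holds its own against Opt1 at s1 (-7>-13); Opt2 at s2 (8>-8); Opt4 at s1 (-7>-9).
Nothing dominates Opt4: Opt1 at s1 (-9>-13); Opt2 at s2 (6>-8); Opt3 at s3 (-5>-6).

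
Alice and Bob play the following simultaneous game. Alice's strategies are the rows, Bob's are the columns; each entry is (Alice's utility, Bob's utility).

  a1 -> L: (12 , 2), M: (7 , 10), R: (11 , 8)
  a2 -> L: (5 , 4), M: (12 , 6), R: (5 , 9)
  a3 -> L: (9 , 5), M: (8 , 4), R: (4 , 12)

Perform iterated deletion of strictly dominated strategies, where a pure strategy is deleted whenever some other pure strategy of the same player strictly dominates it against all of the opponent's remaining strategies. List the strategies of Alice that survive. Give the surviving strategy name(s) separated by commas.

For Bob, R strictly dominates L on the remaining rows (a1: 8>2, a2: 9>4, a3: 12>5); eliminate L.
Row a3 is eliminated: a2 beats it against every remaining column (M: 12>8, R: 5>4).
Among the remaining strategies, none is strictly dominated by another pure strategy of the same player, so the elimination stops.
Surviving strategies — Alice: {a1, a2}; Bob: {M, R}.

a1, a2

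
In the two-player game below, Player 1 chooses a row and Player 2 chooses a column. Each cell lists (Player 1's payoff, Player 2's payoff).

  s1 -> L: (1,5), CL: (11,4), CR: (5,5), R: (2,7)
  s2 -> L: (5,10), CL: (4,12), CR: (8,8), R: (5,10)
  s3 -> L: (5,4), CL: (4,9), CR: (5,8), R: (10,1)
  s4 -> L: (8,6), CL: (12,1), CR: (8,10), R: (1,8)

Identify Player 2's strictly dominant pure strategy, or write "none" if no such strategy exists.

L fails to dominate CL at s2 (10<12).
CL fails to dominate L at s1 (4<5).
CR fails to dominate L at s1 (5=5).
R fails to dominate L at s2 (10=10).
No single strategy dominates all the others.

none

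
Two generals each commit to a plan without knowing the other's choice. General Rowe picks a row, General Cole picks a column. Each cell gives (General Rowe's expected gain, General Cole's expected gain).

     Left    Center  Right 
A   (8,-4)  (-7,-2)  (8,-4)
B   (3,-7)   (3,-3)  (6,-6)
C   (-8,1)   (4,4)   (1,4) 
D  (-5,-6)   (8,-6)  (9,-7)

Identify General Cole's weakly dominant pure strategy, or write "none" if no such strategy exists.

Center

Center vs Left: A: -2>-4, B: -3>-7, C: 4>1, D: -6=-6.
Center vs Right: A: -2>-4, B: -3>-6, C: 4=4, D: -6>-7.
Center is at least as good as every other strategy against every opponent action, so it is weakly dominant.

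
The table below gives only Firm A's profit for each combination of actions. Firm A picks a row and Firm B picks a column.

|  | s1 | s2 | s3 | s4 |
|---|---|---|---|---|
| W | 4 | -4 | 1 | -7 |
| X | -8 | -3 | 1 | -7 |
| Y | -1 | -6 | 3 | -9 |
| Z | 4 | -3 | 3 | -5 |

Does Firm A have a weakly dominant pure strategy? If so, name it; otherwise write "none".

Z

Z vs W: s1: 4=4, s2: -3>-4, s3: 3>1, s4: -5>-7.
Z vs X: s1: 4>-8, s2: -3=-3, s3: 3>1, s4: -5>-7.
Z vs Y: s1: 4>-1, s2: -3>-6, s3: 3=3, s4: -5>-9.
Z is at least as good as every other strategy against every opponent action, so it is weakly dominant.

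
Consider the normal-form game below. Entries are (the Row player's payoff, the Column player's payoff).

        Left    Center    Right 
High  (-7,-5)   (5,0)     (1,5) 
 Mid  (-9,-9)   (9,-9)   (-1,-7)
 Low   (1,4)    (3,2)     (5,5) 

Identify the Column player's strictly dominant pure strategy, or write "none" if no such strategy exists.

Right

Right vs Left: High: 5>-5, Mid: -7>-9, Low: 5>4.
Right vs Center: High: 5>0, Mid: -7>-9, Low: 5>2.
Right strictly beats every other strategy against every opponent action, so it is strictly dominant.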